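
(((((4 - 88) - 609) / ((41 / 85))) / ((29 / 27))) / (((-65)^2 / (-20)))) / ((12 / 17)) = 1802493 / 200941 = 8.97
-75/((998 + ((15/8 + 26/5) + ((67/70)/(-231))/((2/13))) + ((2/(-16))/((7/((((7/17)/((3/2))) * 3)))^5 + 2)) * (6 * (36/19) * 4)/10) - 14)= -14541410961000/192149827253567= -0.08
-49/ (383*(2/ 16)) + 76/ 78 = -734/ 14937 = -0.05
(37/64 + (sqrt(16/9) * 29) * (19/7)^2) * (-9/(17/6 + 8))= -24169527/101920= -237.14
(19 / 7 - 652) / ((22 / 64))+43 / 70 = -1453927 / 770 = -1888.22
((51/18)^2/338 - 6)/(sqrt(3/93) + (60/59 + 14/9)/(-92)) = -1205174968479 *sqrt(31)/196772891146 - 2089344928159/393545782292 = -39.41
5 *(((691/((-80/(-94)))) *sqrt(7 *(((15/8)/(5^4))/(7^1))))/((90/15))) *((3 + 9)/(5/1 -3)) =32477 *sqrt(30)/800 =222.35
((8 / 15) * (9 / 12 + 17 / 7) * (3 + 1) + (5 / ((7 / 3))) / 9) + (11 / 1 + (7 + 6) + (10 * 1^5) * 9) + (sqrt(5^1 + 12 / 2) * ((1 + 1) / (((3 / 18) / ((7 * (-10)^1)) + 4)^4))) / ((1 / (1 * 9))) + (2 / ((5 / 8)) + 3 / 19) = 560105280000 * sqrt(11) / 7946992159681 + 248132 / 1995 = 124.61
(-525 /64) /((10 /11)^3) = -27951 /2560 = -10.92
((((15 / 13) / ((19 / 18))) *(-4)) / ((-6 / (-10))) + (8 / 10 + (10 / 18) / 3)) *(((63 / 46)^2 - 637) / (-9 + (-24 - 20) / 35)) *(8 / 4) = -1976968521689 / 2533032918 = -780.47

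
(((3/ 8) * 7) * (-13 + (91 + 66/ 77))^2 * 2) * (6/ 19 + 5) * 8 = 184650624/ 133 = 1388350.56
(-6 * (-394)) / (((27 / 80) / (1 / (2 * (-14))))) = -15760 / 63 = -250.16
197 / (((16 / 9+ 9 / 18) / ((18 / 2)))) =31914 / 41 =778.39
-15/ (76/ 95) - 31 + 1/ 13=-49.67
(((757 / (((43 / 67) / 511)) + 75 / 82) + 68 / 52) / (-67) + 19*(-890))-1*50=-79714696021 / 3071146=-25956.01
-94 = -94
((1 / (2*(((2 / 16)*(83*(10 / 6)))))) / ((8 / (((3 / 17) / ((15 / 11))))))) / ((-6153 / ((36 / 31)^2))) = -7128 / 69527413025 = -0.00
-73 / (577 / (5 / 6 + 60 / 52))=-0.25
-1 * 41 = -41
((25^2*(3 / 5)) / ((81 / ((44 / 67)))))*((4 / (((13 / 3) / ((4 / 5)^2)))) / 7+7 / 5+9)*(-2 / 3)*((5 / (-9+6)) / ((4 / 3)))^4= -3059375 / 58968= -51.88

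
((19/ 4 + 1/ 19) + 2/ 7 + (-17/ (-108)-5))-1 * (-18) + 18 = 260317/ 7182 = 36.25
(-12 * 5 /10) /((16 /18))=-6.75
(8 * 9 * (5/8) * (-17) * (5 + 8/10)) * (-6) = 26622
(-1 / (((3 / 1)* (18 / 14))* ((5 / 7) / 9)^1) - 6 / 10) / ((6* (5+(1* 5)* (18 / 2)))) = -0.01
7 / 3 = 2.33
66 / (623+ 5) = 33 / 314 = 0.11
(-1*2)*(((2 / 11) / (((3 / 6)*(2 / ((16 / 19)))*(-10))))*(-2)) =-64 / 1045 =-0.06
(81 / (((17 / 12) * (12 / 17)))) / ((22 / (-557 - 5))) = -22761 / 11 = -2069.18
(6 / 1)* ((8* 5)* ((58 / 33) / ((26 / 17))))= 39440 / 143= 275.80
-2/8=-1/4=-0.25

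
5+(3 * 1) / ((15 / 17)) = 42 / 5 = 8.40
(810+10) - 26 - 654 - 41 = 99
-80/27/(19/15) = -400/171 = -2.34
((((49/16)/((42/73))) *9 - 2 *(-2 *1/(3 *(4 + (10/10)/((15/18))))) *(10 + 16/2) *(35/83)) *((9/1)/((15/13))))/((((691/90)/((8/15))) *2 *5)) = 15491763/5735300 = 2.70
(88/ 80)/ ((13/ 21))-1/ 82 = 4703/ 2665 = 1.76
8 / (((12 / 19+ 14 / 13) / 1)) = 988 / 211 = 4.68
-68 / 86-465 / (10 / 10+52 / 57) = -1143421 / 4687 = -243.96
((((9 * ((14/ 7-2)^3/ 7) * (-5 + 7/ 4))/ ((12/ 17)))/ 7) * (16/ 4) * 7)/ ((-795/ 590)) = 0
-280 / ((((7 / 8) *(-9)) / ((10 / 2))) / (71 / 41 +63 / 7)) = 704000 / 369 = 1907.86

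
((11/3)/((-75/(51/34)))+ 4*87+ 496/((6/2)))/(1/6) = 76989/25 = 3079.56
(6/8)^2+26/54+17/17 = 883/432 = 2.04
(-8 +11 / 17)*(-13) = 1625 / 17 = 95.59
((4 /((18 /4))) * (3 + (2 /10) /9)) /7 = 1088 /2835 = 0.38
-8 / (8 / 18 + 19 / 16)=-1152 / 235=-4.90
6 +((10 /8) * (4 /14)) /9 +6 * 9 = 7565 /126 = 60.04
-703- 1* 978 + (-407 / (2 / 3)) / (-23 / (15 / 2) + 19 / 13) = -814211 / 626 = -1300.66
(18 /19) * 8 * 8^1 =1152 /19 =60.63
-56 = -56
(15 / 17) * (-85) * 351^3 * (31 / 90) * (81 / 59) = -180974260935 / 118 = -1533680177.42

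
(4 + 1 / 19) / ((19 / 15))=3.20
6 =6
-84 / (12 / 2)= -14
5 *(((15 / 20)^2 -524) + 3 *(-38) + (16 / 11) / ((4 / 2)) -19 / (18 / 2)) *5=-25297325 / 1584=-15970.53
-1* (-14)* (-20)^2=5600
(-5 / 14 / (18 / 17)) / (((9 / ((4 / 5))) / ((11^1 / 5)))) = -187 / 2835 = -0.07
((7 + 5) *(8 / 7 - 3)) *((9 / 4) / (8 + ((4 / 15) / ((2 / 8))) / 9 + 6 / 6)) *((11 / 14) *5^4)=-2700.41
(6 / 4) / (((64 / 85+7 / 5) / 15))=1275 / 122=10.45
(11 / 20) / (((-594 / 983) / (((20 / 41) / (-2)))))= 983 / 4428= 0.22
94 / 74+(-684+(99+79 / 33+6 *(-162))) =-1896623 / 1221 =-1553.34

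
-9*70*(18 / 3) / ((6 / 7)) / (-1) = 4410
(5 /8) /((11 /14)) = 35 /44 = 0.80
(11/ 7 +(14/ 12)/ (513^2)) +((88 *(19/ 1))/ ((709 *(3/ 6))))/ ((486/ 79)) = 18322919695/ 7836646482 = 2.34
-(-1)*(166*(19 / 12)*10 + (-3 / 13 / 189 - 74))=2091998 / 819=2554.33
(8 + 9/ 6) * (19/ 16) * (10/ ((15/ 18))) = 1083/ 8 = 135.38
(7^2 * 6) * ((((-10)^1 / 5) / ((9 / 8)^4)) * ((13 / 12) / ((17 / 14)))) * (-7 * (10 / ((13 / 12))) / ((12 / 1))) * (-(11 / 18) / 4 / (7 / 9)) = -38635520 / 111537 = -346.39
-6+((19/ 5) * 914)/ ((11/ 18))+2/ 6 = 936829/ 165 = 5677.75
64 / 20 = 16 / 5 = 3.20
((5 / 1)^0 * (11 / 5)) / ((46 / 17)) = 187 / 230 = 0.81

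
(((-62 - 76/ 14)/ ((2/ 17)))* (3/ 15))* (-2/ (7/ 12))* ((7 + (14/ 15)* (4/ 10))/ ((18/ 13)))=16481296/ 7875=2092.86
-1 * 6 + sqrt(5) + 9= sqrt(5) + 3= 5.24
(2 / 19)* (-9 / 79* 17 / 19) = -306 / 28519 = -0.01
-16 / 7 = -2.29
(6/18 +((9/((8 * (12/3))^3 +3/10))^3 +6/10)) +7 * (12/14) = 3659275200404317648/527780076979814805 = 6.93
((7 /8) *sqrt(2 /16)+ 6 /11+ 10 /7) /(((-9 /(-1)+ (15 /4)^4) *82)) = 28 *sqrt(2) /2170089+ 19456 /167096853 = 0.00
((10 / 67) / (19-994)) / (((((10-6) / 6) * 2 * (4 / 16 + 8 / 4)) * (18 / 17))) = -17 / 352755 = -0.00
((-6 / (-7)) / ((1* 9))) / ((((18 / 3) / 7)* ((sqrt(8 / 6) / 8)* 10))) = 2* sqrt(3) / 45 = 0.08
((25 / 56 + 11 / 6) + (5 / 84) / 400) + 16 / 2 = 23027 / 2240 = 10.28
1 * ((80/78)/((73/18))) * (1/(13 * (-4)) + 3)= 9300/12337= 0.75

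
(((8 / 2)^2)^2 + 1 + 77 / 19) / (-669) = -4960 / 12711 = -0.39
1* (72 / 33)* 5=120 / 11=10.91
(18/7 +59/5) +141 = 5438/35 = 155.37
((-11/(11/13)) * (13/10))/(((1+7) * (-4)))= 169/320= 0.53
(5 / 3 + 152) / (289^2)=461 / 250563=0.00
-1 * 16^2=-256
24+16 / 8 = 26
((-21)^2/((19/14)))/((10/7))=21609/95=227.46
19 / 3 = 6.33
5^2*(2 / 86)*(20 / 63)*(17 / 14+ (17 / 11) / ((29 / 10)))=216750 / 672133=0.32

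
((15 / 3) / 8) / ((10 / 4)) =1 / 4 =0.25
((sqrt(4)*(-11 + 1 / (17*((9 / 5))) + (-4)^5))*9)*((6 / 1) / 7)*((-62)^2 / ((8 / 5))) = -4565230500 / 119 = -38363281.51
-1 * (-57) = 57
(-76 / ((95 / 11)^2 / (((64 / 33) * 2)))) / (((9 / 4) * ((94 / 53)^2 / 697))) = -11026740736 / 28330425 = -389.22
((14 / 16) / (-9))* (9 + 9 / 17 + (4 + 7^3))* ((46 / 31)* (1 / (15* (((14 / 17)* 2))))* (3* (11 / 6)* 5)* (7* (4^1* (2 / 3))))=-10734031 / 10044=-1068.70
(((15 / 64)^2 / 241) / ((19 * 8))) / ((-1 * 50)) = -9 / 300089344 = -0.00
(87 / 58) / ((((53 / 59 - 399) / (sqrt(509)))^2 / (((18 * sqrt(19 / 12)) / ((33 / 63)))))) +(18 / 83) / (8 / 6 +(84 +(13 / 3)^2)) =162 / 77771 +334875681 * sqrt(57) / 12137095168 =0.21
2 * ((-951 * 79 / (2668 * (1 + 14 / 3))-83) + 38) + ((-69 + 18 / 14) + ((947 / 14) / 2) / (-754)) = -1384309769 / 8254792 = -167.70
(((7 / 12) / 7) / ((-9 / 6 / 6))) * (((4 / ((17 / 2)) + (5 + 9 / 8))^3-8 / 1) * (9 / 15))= -140322125 / 2515456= -55.78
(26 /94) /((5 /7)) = 91 /235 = 0.39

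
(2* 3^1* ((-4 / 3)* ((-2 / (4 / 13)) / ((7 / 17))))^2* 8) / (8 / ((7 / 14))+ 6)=1562912 / 1617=966.55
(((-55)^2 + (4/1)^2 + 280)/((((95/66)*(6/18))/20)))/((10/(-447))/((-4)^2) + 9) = 9405709632/611401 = 15383.86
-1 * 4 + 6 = 2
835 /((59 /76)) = 63460 /59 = 1075.59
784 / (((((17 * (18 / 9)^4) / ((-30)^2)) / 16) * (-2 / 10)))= -3528000 / 17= -207529.41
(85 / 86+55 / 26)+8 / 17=33967 / 9503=3.57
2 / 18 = 1 / 9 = 0.11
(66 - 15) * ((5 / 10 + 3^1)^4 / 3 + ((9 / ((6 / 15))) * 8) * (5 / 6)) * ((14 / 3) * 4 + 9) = 13547011 / 48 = 282229.40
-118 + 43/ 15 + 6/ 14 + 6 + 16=-9734/ 105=-92.70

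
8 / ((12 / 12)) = 8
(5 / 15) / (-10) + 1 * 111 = 3329 / 30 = 110.97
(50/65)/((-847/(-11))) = 10/1001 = 0.01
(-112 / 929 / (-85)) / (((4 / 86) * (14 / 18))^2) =599076 / 552755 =1.08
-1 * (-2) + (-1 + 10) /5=19 /5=3.80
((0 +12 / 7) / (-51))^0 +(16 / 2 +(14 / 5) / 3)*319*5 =42749 / 3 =14249.67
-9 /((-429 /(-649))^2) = -20.60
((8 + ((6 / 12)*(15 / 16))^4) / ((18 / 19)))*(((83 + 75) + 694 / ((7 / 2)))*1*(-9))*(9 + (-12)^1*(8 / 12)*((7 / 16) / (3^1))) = -9397685131043 / 44040192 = -213388.83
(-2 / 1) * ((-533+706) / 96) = -173 / 48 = -3.60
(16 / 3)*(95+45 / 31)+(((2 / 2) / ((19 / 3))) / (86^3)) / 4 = 2312597847319 / 4495643808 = 514.41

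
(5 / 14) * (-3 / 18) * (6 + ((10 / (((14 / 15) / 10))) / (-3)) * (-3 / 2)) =-3.55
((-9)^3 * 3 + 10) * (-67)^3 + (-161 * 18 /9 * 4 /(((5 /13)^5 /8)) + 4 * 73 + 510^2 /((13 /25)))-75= 26570261385064 /40625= 654037203.32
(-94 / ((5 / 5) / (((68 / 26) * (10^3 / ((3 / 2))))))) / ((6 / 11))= -35156000 / 117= -300478.63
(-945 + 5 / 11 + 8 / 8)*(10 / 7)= -103790 / 77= -1347.92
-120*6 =-720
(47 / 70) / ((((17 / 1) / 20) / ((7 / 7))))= 94 / 119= 0.79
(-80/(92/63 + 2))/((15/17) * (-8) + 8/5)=26775/6322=4.24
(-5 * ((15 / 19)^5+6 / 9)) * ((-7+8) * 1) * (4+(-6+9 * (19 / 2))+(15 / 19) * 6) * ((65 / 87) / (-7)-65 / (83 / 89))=30550506827364550 / 1019154920103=29976.31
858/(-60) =-143/10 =-14.30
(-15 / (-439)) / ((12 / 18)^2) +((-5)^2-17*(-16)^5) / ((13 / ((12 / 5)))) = 3290920.14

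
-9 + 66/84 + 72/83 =-8537/1162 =-7.35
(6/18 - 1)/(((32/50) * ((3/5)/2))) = -125/36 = -3.47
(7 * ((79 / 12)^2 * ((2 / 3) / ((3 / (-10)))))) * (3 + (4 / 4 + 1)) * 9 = -1092175 / 36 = -30338.19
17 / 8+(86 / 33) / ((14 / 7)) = 3.43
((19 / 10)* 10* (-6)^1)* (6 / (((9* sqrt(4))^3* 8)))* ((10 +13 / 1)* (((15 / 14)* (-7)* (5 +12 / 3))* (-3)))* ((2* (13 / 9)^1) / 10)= -19.73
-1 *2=-2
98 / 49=2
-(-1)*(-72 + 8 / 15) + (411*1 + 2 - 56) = 4283 / 15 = 285.53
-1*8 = -8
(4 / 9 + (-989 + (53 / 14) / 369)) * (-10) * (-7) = -2837125 / 41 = -69198.17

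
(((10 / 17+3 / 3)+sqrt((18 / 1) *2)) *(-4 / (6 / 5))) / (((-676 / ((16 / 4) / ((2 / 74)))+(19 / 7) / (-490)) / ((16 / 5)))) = 174628160 / 9866341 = 17.70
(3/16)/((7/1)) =3/112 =0.03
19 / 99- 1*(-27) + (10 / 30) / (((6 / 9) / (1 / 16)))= 86243 / 3168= 27.22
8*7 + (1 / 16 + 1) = 913 / 16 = 57.06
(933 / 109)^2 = 870489 / 11881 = 73.27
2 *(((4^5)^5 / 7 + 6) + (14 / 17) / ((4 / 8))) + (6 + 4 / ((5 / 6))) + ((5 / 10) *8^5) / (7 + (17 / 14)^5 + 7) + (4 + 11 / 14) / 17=3425881053310097478872011 / 10649777670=321685687670332.13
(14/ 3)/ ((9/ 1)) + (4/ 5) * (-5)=-3.48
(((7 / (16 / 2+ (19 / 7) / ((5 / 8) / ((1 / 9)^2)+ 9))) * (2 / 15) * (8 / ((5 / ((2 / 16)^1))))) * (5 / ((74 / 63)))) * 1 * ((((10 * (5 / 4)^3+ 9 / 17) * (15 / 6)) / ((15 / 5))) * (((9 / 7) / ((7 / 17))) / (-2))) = -327946563 / 127227904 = -2.58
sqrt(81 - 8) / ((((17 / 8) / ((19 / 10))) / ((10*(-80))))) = -12160*sqrt(73) / 17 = -6111.48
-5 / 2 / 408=-5 / 816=-0.01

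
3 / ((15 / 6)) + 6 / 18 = 23 / 15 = 1.53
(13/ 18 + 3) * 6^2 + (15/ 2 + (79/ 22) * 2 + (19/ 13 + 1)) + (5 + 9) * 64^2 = 16443611/ 286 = 57495.14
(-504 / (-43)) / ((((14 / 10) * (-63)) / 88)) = -3520 / 301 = -11.69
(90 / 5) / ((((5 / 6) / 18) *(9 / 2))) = 432 / 5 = 86.40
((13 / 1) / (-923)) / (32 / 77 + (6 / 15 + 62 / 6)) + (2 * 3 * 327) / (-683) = -1794580719 / 624444361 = -2.87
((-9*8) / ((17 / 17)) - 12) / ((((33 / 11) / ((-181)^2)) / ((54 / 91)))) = -7076376 / 13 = -544336.62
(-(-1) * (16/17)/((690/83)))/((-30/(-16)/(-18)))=-10624/9775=-1.09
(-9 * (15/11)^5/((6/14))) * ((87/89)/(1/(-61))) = 84630065625/14333539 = 5904.34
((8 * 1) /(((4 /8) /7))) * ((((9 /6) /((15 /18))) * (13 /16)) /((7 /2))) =234 /5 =46.80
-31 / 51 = -0.61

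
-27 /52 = -0.52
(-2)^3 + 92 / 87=-604 / 87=-6.94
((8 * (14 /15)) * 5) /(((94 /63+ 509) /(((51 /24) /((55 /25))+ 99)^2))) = 11375919723 /15565924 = 730.82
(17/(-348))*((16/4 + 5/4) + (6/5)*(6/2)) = -1003/2320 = -0.43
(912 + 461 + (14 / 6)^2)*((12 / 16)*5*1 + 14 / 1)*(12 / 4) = 440413 / 6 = 73402.17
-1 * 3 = -3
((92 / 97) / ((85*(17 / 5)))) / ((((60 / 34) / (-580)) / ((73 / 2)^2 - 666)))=-3555110 / 4947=-718.64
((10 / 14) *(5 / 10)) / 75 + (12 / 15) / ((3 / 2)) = 113 / 210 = 0.54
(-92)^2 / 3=8464 / 3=2821.33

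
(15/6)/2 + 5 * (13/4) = 35/2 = 17.50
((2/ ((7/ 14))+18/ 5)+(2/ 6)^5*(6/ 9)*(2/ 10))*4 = 110816/ 3645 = 30.40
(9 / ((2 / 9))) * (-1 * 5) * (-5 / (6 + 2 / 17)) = 34425 / 208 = 165.50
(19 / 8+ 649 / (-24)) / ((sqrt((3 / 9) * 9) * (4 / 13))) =-481 * sqrt(3) / 18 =-46.28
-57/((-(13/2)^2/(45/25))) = 2052/845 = 2.43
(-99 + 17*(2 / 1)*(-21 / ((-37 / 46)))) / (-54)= -9727 / 666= -14.61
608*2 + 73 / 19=23177 / 19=1219.84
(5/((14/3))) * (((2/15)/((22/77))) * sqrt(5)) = sqrt(5)/2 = 1.12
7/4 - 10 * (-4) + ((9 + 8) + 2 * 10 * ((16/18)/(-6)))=6025/108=55.79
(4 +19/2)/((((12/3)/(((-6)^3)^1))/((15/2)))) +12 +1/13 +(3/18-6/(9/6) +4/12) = -70966/13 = -5458.92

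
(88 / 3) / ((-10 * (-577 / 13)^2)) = -0.00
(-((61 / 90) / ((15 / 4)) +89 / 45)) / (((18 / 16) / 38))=-442928 / 6075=-72.91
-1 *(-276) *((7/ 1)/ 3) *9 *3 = 17388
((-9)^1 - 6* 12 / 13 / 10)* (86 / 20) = -26703 / 650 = -41.08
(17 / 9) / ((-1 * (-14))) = 17 / 126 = 0.13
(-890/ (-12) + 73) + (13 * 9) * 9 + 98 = 7789/ 6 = 1298.17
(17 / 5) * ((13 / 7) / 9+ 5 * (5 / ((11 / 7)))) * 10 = 379712 / 693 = 547.92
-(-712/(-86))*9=-3204/43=-74.51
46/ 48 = 23/ 24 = 0.96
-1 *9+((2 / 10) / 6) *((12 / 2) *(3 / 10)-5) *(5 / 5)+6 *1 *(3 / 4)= -691 / 150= -4.61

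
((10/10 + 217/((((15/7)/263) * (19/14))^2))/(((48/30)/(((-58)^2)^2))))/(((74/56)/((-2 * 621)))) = -787921102131579686256/66785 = -11797875303310319.48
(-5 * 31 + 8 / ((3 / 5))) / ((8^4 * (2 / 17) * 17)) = -425 / 24576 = -0.02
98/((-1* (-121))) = 98/121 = 0.81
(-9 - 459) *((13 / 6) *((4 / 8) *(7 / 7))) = -507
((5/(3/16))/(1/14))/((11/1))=1120/33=33.94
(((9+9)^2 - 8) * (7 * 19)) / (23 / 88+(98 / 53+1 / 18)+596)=252023904 / 3586945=70.26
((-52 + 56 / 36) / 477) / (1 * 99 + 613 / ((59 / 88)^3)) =-93242066 / 1880655361101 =-0.00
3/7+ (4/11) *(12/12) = 61/77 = 0.79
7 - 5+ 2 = 4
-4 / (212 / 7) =-7 / 53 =-0.13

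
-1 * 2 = -2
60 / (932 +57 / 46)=2760 / 42929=0.06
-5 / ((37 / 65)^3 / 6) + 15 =-7478955 / 50653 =-147.65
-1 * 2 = -2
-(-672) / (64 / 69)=1449 / 2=724.50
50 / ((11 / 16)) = 800 / 11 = 72.73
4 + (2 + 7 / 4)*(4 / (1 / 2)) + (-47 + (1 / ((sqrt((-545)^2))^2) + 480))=138710676 / 297025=467.00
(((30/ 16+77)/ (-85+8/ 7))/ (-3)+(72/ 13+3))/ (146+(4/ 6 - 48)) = 1621189/ 18070208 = 0.09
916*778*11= 7839128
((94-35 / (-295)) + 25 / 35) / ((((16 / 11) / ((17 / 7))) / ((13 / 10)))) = 47606273 / 231280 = 205.84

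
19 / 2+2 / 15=289 / 30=9.63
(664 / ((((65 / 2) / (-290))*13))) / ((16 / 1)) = -4814 / 169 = -28.49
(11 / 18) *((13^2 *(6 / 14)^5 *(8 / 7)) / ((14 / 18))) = 1806948 / 823543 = 2.19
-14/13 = -1.08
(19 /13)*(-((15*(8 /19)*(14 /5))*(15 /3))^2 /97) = -2822400 /23959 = -117.80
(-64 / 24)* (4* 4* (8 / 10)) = -512 / 15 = -34.13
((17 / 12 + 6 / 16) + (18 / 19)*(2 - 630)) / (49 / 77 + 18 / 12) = -2975269 / 10716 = -277.65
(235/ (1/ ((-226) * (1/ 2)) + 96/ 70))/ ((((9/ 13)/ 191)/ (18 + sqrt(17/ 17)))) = 43847483225/ 48501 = 904053.18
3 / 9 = 1 / 3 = 0.33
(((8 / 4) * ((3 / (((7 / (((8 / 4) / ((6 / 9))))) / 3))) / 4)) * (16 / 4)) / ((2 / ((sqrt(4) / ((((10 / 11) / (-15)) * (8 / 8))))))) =-891 / 7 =-127.29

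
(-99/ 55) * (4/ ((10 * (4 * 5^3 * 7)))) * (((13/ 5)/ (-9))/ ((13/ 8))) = 4/ 109375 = 0.00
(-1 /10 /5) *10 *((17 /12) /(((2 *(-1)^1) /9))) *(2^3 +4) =153 /10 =15.30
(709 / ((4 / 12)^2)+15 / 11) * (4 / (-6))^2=93608 / 33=2836.61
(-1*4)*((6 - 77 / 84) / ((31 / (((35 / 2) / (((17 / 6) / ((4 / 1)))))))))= -8540 / 527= -16.20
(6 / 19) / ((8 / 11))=33 / 76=0.43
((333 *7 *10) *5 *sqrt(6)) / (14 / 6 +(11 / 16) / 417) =28800800 *sqrt(6) / 577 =122265.62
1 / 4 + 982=3929 / 4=982.25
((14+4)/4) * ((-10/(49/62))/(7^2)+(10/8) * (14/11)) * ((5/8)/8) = 3167775/6761216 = 0.47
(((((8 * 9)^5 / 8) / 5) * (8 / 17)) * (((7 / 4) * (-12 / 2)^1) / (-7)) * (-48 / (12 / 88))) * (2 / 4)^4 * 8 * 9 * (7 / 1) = -32181550055424 / 85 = -378606471240.28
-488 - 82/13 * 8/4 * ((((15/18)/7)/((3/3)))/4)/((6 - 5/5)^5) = -166530041/341250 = -488.00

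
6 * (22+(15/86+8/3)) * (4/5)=25636/215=119.24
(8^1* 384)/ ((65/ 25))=15360/ 13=1181.54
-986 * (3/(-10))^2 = -4437/50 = -88.74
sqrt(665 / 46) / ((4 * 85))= sqrt(30590) / 15640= 0.01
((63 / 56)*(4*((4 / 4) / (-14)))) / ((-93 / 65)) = 195 / 868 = 0.22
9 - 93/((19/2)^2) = 2877/361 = 7.97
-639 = -639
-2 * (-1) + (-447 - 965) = -1410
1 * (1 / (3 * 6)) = 1 / 18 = 0.06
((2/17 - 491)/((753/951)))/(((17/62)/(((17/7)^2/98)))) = -82006315/602651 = -136.08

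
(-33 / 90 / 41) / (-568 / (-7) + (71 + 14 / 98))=-77 / 1311180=-0.00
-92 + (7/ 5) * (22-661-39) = -5206/ 5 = -1041.20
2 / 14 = 1 / 7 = 0.14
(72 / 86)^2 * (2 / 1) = 2592 / 1849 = 1.40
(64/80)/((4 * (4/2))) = 1/10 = 0.10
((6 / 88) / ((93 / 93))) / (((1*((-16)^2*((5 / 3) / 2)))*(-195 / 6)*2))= -9 / 1830400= -0.00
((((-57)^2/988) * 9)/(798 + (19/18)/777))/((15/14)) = 1321677/38181845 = 0.03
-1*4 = -4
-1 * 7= -7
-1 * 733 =-733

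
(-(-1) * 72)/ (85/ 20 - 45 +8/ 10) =-1440/ 799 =-1.80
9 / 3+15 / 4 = 27 / 4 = 6.75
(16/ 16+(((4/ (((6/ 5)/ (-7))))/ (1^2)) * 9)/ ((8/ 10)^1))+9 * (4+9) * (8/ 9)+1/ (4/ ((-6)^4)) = 333/ 2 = 166.50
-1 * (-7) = 7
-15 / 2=-7.50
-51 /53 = -0.96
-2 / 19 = -0.11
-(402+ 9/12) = -1611/4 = -402.75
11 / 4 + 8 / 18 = 115 / 36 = 3.19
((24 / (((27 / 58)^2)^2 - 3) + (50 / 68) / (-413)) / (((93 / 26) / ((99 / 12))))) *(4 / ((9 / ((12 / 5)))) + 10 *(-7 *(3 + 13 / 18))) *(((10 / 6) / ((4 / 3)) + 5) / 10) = 163324005617904307 / 53711788413024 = 3040.75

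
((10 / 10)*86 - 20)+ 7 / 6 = 403 / 6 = 67.17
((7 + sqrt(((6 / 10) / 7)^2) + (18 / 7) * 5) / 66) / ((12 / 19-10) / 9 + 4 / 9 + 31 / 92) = -610052 / 523985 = -1.16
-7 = -7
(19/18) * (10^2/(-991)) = -950/8919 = -0.11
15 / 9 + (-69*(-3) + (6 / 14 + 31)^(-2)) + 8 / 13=395042711 / 1887600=209.28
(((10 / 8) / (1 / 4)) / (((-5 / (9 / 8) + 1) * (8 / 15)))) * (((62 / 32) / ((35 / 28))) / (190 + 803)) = -45 / 10592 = -0.00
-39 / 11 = -3.55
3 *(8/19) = 24/19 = 1.26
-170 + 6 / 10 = -847 / 5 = -169.40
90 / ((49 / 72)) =6480 / 49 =132.24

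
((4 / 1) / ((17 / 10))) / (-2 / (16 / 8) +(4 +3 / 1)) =20 / 51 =0.39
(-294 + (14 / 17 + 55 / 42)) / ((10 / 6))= -208393 / 1190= -175.12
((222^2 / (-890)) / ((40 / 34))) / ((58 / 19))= -3979683 / 258100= -15.42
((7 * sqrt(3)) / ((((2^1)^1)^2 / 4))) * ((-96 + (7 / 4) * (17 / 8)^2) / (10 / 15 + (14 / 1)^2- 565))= 2.90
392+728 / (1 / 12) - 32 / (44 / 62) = 99912 / 11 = 9082.91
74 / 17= 4.35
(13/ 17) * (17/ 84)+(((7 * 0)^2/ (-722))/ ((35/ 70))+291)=24457/ 84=291.15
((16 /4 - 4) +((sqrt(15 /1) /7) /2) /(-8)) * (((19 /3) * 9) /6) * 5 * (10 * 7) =-114.98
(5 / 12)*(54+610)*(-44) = -36520 / 3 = -12173.33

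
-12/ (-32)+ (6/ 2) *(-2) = -45/ 8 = -5.62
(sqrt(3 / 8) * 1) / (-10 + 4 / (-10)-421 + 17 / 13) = -65 * sqrt(6) / 111824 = -0.00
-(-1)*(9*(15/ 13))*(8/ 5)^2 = 1728/ 65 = 26.58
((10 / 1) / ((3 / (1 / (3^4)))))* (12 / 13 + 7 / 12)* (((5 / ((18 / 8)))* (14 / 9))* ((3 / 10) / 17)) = 16450 / 4349943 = 0.00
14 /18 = 7 /9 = 0.78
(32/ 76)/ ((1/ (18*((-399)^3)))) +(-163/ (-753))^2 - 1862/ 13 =-3548632388716769/ 7371117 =-481423967.18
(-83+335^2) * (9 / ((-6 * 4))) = -168213 / 4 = -42053.25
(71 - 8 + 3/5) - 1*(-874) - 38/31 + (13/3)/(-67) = 29170723/31155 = 936.31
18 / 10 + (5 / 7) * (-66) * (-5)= 8313 / 35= 237.51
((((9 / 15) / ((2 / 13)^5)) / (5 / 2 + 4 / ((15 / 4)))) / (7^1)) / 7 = 3341637 / 83888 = 39.83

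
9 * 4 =36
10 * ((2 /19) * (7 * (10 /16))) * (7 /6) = 1225 /228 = 5.37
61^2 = 3721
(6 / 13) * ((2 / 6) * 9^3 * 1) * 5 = 7290 / 13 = 560.77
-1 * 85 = -85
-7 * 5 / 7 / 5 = -1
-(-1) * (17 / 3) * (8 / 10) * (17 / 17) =68 / 15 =4.53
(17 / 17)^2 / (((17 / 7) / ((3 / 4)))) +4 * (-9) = -2427 / 68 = -35.69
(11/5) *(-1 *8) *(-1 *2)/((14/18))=1584/35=45.26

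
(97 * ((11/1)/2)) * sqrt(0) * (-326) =0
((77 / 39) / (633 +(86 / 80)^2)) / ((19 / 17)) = 0.00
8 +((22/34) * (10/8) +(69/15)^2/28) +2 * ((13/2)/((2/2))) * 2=211609/5950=35.56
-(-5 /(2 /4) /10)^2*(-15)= 15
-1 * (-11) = 11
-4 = -4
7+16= 23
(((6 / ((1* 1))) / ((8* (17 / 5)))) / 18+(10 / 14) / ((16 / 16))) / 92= 2075 / 262752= 0.01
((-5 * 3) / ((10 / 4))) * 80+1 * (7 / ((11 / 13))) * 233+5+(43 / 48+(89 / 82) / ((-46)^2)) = 16644513187 / 11451792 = 1453.44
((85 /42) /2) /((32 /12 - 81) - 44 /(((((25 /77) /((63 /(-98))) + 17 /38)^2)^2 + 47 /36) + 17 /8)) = -58406334162123595 /5261636337268410316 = -0.01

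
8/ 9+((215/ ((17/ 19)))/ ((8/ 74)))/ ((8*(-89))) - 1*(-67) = 64.77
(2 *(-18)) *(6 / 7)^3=-7776 / 343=-22.67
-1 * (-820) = 820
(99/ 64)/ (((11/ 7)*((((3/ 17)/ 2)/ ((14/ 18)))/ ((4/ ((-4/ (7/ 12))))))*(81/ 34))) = -99127/ 46656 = -2.12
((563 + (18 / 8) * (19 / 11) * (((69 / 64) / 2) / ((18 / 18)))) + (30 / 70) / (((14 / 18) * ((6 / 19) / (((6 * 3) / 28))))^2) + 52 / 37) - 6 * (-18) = 2372591953605 / 3502309888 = 677.44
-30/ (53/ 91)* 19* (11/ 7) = -81510/ 53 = -1537.92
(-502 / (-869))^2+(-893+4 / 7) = -4715726739 / 5286127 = -892.09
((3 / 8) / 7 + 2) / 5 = 23 / 56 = 0.41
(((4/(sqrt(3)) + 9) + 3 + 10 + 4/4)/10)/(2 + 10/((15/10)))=sqrt(3)/65 + 69/260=0.29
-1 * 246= -246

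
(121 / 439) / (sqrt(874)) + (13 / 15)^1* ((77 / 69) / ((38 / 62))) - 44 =-834229 / 19665 + 121* sqrt(874) / 383686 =-42.41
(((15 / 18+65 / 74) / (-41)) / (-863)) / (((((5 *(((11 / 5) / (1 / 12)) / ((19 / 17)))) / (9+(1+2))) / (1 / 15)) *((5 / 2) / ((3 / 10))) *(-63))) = -722 / 1156750766325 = -0.00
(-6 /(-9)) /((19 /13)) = 26 /57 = 0.46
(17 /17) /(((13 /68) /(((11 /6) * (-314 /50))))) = -58718 /975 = -60.22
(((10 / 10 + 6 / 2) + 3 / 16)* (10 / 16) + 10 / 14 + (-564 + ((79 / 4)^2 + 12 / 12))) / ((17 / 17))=-169.61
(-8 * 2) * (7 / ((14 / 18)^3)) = -11664 / 49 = -238.04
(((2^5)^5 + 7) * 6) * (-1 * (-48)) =9663678432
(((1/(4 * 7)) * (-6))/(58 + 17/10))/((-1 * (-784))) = -5/1092112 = -0.00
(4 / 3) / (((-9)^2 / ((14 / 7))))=8 / 243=0.03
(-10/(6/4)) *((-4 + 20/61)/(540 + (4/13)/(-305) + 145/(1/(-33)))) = -291200/50494287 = -0.01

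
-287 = -287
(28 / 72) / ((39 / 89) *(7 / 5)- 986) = -3115 / 7892946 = -0.00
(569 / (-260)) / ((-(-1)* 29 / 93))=-52917 / 7540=-7.02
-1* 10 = -10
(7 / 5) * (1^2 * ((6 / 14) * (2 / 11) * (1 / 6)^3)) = 1 / 1980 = 0.00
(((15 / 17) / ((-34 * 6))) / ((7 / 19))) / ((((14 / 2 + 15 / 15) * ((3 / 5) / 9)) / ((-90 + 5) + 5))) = 7125 / 4046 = 1.76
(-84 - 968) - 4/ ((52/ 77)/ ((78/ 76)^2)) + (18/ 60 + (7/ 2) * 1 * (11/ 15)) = -22859363/ 21660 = -1055.37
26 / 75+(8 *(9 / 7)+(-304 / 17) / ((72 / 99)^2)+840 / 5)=5170201 / 35700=144.82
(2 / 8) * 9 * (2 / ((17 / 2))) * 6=54 / 17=3.18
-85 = -85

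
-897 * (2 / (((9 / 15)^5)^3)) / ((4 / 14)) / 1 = -63873291015625 / 4782969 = -13354318.42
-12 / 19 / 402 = -0.00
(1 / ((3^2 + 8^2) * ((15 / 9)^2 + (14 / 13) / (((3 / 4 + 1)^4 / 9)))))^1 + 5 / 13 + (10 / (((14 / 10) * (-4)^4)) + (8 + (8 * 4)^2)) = 134267208056759 / 130051445888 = 1032.42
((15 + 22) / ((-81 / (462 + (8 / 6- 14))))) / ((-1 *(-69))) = -49876 / 16767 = -2.97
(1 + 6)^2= 49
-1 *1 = -1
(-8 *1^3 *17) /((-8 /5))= 85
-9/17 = -0.53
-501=-501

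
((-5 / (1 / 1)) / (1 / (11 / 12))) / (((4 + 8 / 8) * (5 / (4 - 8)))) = 11 / 15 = 0.73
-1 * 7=-7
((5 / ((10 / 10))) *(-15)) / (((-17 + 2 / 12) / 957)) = 430650 / 101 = 4263.86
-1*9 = -9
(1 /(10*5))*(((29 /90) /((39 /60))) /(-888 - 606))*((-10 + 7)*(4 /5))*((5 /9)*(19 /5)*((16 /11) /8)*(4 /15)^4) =564224 /18251369296875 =0.00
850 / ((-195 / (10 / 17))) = -100 / 39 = -2.56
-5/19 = -0.26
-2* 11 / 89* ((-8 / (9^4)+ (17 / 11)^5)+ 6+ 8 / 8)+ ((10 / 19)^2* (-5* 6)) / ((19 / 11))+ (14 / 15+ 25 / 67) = -145643750148255059 / 19644292629167085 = -7.41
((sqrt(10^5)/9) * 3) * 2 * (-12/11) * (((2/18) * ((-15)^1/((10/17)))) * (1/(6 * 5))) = 21.72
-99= -99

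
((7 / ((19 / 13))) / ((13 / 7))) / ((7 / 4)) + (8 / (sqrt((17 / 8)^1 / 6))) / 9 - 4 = -48 / 19 + 32 * sqrt(51) / 153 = -1.03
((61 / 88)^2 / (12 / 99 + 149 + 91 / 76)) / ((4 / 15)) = 3181455 / 265407296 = 0.01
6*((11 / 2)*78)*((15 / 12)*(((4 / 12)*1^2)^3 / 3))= 715 / 18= 39.72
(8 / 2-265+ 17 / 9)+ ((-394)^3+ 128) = -61163115.11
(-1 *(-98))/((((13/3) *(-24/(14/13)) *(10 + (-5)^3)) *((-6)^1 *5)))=-343/1166100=-0.00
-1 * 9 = -9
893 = 893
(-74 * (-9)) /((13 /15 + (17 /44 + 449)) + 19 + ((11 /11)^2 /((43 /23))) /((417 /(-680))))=1.42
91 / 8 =11.38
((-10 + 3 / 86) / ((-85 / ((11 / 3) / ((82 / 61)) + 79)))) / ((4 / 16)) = 3445997 / 89913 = 38.33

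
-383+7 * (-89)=-1006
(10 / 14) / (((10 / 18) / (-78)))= -702 / 7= -100.29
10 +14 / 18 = 97 / 9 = 10.78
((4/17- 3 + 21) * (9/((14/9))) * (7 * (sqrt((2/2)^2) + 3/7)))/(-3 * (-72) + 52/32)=1004400/207179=4.85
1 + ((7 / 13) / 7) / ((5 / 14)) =79 / 65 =1.22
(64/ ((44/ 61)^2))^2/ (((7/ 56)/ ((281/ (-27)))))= -498007209088/ 395307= -1259798.61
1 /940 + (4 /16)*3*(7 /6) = 1647 /1880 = 0.88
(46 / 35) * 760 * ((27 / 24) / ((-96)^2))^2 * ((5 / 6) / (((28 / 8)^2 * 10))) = 437 / 4315938816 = 0.00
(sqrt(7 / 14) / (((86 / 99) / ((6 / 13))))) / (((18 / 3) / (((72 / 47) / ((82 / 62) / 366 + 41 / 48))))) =17972064 * sqrt(2) / 227287723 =0.11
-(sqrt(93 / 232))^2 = -0.40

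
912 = 912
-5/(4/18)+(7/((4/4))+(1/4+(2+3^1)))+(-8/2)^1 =-14.25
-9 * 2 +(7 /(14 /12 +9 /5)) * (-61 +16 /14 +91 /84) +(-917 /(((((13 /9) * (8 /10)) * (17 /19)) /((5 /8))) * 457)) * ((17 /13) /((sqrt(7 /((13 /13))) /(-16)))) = -27889 /178 +560025 * sqrt(7) /154466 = -147.09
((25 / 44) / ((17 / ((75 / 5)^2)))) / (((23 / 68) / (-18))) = -400.20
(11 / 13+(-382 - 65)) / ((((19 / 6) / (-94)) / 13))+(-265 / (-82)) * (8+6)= 134154445 / 779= 172213.66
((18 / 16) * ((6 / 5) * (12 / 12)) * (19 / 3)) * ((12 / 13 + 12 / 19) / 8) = 108 / 65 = 1.66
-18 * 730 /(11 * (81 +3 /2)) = -1752 /121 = -14.48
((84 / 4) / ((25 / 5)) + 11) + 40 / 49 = 3924 / 245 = 16.02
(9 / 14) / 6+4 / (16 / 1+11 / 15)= 2433 / 7028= 0.35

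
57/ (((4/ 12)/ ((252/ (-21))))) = -2052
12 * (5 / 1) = 60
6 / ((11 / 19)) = 114 / 11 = 10.36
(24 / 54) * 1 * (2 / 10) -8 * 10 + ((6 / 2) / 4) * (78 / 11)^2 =-229781 / 5445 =-42.20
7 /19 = 0.37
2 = 2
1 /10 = 0.10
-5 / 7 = -0.71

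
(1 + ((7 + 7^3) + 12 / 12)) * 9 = 3168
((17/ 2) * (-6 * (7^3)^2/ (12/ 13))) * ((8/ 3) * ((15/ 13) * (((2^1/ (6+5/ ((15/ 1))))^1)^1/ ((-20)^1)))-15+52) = -18254301191/ 76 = -240188173.57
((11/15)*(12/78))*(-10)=-44/39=-1.13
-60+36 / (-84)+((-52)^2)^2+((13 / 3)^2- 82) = 460624018 / 63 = 7311492.35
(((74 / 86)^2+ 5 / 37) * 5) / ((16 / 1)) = 0.27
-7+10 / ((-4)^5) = -3589 / 512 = -7.01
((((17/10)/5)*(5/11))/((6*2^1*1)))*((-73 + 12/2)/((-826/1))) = 1139/1090320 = 0.00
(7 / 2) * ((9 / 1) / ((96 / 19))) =399 / 64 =6.23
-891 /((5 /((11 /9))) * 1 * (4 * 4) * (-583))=0.02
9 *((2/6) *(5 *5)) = 75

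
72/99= 8/11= 0.73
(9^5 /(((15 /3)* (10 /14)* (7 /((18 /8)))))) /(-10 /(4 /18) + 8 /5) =-531441 /4340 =-122.45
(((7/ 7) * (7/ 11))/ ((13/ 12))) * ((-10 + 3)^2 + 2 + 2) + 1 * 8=5596/ 143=39.13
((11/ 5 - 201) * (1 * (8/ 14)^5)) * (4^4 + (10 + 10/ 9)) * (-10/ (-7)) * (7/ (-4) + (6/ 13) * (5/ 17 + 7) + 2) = -558772989952/ 33429123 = -16715.16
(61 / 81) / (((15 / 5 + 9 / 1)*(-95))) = -61 / 92340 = -0.00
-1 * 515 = -515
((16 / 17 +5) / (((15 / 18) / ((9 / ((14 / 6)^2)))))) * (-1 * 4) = -196344 / 4165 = -47.14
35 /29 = 1.21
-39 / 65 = -3 / 5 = -0.60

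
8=8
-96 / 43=-2.23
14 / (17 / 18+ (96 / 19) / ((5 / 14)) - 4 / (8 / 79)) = -11970 / 20869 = -0.57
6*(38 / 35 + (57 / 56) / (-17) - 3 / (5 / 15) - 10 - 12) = -428031 / 2380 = -179.84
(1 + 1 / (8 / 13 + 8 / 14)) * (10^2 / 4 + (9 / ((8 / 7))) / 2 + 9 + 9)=149449 / 1728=86.49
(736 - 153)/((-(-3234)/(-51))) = -901/98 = -9.19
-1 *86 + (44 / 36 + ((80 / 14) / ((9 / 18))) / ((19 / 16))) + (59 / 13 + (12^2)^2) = 321574052 / 15561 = 20665.38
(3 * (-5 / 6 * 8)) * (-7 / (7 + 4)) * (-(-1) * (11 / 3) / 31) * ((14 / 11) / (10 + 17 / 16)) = 31360 / 181071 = 0.17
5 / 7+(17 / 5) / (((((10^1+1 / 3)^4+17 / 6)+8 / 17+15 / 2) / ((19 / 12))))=224644457 / 314294680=0.71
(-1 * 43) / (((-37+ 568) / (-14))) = 1.13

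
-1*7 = -7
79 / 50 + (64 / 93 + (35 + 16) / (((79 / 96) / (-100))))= -2275806787 / 367350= -6195.20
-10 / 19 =-0.53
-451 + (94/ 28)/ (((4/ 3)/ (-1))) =-25397/ 56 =-453.52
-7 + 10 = 3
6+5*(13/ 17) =167/ 17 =9.82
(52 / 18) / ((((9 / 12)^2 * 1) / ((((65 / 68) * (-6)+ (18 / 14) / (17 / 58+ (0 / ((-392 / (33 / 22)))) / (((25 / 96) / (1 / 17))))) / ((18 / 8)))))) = -89024 / 28917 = -3.08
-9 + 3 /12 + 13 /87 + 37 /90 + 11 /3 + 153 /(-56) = -530191 /73080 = -7.25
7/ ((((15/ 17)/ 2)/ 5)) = 238/ 3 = 79.33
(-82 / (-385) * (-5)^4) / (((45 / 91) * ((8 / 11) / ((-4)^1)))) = -1480.56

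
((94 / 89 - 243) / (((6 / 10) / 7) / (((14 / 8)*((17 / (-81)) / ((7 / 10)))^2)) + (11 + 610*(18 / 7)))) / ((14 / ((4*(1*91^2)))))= -6441621174625 / 17780949817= -362.28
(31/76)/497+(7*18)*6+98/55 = 1574263121/2077460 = 757.78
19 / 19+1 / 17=18 / 17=1.06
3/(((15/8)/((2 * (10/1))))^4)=1048576/27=38836.15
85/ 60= 17/ 12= 1.42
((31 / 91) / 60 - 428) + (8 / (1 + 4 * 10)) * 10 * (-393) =-267473209 / 223860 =-1194.82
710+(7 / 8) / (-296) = 1681273 / 2368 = 710.00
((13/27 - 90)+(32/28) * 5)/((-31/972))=570204/217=2627.67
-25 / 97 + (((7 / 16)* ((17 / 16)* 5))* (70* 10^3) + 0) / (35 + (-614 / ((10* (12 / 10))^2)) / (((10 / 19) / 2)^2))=-56815594475 / 9278438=-6123.40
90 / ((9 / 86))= 860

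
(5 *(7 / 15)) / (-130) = -7 / 390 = -0.02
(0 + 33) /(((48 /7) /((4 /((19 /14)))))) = 539 /38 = 14.18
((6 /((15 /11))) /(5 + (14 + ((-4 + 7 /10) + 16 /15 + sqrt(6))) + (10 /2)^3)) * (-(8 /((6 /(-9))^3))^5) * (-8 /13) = -64443351953376 /235073917 + 454573373760 * sqrt(6) /235073917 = -269404.11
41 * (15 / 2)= 615 / 2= 307.50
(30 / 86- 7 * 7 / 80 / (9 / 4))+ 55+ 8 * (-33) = -1617067 / 7740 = -208.92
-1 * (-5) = 5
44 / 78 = 22 / 39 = 0.56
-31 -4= -35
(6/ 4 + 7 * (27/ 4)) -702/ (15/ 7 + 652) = 47.68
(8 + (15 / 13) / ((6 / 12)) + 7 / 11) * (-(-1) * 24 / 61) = 4.31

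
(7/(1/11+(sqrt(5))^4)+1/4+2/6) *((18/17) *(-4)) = -84/23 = -3.65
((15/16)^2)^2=50625/65536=0.77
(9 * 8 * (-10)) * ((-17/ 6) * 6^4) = 2643840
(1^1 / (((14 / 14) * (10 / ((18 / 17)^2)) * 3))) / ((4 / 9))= 243 / 2890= 0.08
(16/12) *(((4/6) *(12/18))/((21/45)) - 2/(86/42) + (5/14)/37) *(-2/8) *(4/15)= 1966/1503495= 0.00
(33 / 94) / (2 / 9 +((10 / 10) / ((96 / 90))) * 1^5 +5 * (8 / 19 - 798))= -45144 / 512662229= -0.00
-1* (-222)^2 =-49284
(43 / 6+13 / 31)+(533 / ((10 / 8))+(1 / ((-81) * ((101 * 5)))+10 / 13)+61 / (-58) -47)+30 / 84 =2590517285093 / 6692794290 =387.06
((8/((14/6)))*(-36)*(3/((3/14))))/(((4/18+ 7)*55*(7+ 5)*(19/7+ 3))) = -1134/17875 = -0.06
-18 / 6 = -3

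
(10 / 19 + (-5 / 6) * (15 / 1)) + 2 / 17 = -7659 / 646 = -11.86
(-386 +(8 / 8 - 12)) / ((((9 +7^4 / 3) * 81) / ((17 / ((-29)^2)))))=-6749 / 55132596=-0.00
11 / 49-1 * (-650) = 31861 / 49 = 650.22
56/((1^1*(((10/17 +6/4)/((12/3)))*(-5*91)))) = -0.24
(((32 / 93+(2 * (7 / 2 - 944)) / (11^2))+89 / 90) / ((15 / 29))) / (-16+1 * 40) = -12649249 / 11048400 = -1.14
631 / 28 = 22.54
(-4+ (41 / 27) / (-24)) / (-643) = 2633 / 416664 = 0.01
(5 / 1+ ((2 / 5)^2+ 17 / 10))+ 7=693 / 50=13.86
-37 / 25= -1.48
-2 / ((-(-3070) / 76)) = -76 / 1535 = -0.05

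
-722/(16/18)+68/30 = -48599/60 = -809.98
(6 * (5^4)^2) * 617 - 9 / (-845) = 1221949218759 / 845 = 1446093750.01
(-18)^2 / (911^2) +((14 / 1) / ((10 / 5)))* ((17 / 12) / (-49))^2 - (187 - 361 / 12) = -6431987106011 / 40991458032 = -156.91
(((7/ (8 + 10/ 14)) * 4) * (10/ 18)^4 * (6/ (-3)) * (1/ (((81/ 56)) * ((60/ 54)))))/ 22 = -686000/ 39621879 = -0.02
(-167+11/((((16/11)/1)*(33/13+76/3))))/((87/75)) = -72493625/504368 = -143.73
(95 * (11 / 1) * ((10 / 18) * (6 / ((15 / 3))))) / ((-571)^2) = 2090 / 978123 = 0.00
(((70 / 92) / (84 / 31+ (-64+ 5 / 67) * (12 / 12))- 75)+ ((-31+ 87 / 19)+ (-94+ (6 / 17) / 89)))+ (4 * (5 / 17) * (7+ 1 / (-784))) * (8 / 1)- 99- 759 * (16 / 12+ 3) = -5795849955856543 / 1647690821602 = -3517.56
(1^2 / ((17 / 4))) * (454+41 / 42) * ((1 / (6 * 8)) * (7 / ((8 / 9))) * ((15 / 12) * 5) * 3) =329.31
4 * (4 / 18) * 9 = 8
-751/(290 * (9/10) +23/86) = -2.87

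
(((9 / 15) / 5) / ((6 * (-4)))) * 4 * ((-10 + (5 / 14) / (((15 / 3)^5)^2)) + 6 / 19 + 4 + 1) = 2433593731 / 25976562500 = 0.09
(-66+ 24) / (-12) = 7 / 2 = 3.50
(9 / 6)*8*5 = 60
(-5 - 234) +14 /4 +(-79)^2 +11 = 12033 /2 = 6016.50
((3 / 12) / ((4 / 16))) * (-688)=-688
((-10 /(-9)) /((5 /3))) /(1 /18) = 12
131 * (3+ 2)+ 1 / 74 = 655.01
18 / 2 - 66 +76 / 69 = -3857 / 69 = -55.90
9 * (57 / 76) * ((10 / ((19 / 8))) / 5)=108 / 19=5.68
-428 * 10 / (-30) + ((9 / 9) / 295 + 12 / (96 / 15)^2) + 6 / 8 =32559623 / 226560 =143.71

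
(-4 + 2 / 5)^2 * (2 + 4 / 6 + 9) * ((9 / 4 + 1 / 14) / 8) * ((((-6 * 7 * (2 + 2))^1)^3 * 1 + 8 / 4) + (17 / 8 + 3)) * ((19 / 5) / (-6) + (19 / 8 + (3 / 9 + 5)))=-3767998589667 / 2560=-1471874449.09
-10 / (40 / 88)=-22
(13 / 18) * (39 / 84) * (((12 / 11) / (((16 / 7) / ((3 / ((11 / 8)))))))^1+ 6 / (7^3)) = 309439 / 871563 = 0.36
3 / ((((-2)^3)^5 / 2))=-3 / 16384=-0.00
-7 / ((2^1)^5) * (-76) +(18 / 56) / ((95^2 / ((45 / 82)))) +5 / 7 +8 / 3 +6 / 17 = 537878107 / 26419785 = 20.36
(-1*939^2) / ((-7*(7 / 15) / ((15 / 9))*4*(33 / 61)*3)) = 149402725 / 2156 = 69296.25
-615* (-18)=11070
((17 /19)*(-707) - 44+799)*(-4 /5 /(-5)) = 9304 /475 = 19.59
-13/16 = -0.81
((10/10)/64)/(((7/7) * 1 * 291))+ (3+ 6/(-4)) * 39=1089505/18624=58.50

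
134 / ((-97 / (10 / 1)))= -1340 / 97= -13.81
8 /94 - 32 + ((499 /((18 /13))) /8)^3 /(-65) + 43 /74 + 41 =-36265432802369 /25963130880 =-1396.81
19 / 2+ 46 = 111 / 2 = 55.50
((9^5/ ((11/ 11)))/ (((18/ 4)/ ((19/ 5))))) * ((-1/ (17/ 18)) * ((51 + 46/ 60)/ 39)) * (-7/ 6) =451722663/ 5525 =81759.76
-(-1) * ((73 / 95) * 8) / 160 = 73 / 1900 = 0.04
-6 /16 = -3 /8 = -0.38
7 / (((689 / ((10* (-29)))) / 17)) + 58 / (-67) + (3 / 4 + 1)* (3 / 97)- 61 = -2004243677 / 17911244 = -111.90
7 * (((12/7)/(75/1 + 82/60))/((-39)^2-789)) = 30/139751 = 0.00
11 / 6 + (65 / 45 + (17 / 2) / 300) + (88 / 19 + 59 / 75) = 298373 / 34200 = 8.72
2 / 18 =1 / 9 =0.11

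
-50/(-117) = 50/117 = 0.43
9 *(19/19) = 9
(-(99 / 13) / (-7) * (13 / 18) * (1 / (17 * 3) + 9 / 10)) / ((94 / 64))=5896 / 11985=0.49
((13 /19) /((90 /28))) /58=91 /24795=0.00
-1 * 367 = -367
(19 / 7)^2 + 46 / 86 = 16650 / 2107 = 7.90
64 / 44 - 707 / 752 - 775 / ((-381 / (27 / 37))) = 77691445 / 38870128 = 2.00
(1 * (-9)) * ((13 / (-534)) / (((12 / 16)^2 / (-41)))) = -4264 / 267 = -15.97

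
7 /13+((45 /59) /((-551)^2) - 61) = -14079192189 /232861967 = -60.46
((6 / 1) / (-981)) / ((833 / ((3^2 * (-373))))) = 2238 / 90797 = 0.02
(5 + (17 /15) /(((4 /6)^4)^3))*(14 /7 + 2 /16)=52936283 /163840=323.10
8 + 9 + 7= 24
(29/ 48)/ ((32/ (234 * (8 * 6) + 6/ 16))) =868637/ 4096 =212.07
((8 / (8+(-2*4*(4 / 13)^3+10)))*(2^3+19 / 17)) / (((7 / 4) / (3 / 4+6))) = 36777780 / 2322523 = 15.84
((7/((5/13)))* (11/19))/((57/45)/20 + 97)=60060/553261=0.11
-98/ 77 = -14/ 11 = -1.27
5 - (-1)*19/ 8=59/ 8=7.38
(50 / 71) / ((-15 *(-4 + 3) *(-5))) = -2 / 213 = -0.01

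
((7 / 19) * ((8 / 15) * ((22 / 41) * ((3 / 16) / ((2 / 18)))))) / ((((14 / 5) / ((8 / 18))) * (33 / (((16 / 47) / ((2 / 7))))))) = 0.00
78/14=39/7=5.57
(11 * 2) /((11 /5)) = 10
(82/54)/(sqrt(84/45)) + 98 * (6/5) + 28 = 41 * sqrt(105)/378 + 728/5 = 146.71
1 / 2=0.50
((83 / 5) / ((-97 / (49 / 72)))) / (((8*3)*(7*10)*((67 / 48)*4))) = -0.00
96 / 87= 32 / 29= 1.10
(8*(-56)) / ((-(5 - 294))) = -1.55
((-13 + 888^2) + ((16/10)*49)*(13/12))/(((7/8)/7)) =94633912/15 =6308927.47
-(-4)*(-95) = -380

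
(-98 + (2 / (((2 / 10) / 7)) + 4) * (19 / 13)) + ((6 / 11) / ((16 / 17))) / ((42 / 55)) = 15889 / 1456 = 10.91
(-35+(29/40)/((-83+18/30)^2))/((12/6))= -47528175/2715904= -17.50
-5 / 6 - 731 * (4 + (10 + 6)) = -87725 / 6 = -14620.83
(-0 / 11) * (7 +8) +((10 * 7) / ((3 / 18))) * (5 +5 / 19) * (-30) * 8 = -10080000 / 19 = -530526.32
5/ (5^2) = 1/ 5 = 0.20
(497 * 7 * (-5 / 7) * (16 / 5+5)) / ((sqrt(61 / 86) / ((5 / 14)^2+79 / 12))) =-5743403 * sqrt(5246) / 2562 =-162369.45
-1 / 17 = -0.06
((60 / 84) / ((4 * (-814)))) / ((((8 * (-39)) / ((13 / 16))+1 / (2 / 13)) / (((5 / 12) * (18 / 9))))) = 5 / 10324776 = 0.00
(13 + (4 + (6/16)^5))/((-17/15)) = -8359485/557056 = -15.01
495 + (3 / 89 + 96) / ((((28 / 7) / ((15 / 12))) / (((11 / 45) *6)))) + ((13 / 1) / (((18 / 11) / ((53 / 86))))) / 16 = 1188854315 / 2204352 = 539.32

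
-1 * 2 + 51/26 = -1/26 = -0.04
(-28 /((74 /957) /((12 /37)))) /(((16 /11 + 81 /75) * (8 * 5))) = -1105335 /954193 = -1.16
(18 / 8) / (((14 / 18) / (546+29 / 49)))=2169423 / 1372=1581.21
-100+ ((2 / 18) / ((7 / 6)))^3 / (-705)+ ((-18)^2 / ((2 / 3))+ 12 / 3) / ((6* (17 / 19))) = -968469211 / 110993085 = -8.73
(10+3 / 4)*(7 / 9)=301 / 36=8.36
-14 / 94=-7 / 47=-0.15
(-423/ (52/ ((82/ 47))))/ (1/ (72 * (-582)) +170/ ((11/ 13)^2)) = -935485848/ 15650723387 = -0.06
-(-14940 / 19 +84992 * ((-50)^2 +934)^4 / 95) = -11818958625332239412 / 95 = -124410090792970941.18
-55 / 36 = -1.53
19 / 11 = 1.73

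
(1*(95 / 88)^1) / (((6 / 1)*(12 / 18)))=95 / 352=0.27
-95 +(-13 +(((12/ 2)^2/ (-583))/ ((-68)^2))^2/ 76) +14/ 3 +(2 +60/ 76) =-10412216205282253/ 103558946728512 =-100.54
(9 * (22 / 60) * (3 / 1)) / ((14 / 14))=99 / 10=9.90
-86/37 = -2.32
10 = 10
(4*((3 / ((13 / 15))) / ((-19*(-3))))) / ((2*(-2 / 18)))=-270 / 247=-1.09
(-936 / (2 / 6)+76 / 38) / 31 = -2806 / 31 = -90.52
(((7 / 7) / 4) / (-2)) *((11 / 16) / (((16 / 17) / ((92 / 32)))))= -4301 / 16384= -0.26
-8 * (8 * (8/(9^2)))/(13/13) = -512/81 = -6.32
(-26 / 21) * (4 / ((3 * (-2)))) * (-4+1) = -52 / 21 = -2.48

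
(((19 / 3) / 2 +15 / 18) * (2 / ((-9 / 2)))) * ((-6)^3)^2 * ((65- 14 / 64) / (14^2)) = -27414.37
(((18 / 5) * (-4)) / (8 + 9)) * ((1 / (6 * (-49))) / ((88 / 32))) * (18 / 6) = 144 / 45815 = 0.00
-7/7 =-1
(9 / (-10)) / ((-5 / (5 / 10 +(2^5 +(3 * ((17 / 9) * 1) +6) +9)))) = 957 / 100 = 9.57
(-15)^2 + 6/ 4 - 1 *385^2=-295997/ 2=-147998.50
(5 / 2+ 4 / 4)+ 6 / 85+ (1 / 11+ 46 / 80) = 31689 / 7480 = 4.24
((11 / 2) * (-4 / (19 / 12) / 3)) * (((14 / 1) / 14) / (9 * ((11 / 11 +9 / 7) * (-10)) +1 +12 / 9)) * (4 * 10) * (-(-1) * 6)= 5.47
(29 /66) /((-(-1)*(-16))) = -29 /1056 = -0.03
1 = 1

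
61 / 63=0.97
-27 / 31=-0.87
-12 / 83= -0.14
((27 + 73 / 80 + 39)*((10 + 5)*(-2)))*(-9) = 144531 / 8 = 18066.38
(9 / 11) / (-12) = -3 / 44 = -0.07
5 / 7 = 0.71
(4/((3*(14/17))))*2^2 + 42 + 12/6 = 1060/21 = 50.48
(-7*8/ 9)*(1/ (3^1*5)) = -56/ 135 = -0.41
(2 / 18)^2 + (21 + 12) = 2674 / 81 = 33.01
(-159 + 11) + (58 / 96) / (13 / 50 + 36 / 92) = -2643773 / 17976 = -147.07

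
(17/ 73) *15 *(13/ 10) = 663/ 146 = 4.54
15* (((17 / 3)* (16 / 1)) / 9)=1360 / 9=151.11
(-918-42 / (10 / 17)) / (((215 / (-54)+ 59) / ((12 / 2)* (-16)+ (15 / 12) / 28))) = 1435466043 / 831880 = 1725.57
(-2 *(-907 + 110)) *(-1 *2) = -3188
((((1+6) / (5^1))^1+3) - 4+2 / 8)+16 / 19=1.49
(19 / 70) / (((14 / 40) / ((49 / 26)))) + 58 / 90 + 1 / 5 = 1349 / 585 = 2.31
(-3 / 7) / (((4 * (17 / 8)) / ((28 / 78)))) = -4 / 221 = -0.02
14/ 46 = 7/ 23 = 0.30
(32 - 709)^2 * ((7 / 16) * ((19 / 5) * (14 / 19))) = 22458121 / 40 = 561453.02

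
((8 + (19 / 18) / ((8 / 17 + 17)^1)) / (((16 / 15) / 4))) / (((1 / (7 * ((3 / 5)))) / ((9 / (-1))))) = -301637 / 264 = -1142.56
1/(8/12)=3/2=1.50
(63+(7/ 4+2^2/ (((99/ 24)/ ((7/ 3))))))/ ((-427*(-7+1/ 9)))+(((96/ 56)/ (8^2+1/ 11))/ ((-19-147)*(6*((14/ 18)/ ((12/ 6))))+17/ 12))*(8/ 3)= 2604137871/ 115245028360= 0.02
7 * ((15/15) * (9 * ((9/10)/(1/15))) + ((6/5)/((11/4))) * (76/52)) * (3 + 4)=5984.75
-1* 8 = -8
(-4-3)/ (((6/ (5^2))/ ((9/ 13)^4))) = -382725/ 57122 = -6.70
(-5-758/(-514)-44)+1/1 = -11957/257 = -46.53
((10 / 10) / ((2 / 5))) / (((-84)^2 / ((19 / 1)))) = 95 / 14112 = 0.01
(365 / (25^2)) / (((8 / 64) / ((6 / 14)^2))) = 5256 / 6125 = 0.86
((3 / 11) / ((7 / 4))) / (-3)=-0.05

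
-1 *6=-6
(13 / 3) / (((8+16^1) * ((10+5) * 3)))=13 / 3240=0.00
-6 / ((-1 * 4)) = 3 / 2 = 1.50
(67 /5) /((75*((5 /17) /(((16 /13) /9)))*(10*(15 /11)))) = 100232 /16453125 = 0.01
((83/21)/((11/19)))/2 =1577/462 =3.41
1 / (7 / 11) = 1.57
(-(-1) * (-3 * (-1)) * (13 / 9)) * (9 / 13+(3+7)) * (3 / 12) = 139 / 12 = 11.58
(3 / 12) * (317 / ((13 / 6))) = 951 / 26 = 36.58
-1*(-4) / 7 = 4 / 7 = 0.57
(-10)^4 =10000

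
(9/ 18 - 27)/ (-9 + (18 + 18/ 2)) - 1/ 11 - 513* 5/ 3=-339199/ 396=-856.56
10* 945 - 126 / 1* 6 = 8694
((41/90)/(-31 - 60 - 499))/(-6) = 41/318600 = 0.00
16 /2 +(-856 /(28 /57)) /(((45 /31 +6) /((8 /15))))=-943688 /8085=-116.72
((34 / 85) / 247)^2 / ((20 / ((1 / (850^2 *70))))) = 1 / 385691271875000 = 0.00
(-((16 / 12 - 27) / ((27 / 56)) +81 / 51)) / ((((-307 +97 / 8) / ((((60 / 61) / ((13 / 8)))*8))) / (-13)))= 728238080 / 66049641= 11.03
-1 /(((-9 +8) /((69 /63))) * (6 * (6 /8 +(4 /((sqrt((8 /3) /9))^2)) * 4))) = 46 /13797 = 0.00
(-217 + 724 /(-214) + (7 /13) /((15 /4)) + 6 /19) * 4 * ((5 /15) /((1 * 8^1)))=-87185491 /2378610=-36.65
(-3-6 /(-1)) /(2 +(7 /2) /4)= 24 /23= 1.04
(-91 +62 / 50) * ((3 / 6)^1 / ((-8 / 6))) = 1683 / 50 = 33.66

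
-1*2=-2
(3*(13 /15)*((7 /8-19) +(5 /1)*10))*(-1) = -663 /8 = -82.88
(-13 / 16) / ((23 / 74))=-2.61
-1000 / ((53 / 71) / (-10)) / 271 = 710000 / 14363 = 49.43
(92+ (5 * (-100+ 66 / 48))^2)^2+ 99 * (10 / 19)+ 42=4605429995353459 / 77824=59177503024.18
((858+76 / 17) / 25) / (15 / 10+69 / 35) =205268 / 20655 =9.94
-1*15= -15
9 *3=27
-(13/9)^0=-1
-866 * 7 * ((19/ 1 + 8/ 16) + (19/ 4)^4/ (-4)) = 334479943/ 512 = 653281.14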